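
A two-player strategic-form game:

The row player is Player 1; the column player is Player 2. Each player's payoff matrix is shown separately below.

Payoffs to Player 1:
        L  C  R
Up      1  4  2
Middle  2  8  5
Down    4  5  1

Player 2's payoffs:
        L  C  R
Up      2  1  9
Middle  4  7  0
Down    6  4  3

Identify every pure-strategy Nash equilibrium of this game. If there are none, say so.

Player 1 against L: payoffs 1, 2, 4 → best response Down.
Player 1 against C: payoffs 4, 8, 5 → best response Middle.
Player 1 against R: payoffs 2, 5, 1 → best response Middle.
Player 2 against Up: payoffs 2, 1, 9 → best response R.
Player 2 against Middle: payoffs 4, 7, 0 → best response C.
Player 2 against Down: payoffs 6, 4, 3 → best response L.
Mutual best responses: (Middle, C); (Down, L).

The pure Nash equilibria are (Middle, C); (Down, L).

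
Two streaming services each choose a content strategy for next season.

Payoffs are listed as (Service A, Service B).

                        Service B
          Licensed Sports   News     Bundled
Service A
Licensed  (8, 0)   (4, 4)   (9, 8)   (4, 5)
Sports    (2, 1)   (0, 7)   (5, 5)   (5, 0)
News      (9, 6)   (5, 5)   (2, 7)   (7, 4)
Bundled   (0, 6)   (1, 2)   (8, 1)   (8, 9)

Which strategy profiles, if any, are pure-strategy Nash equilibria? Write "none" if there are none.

Service A against Licensed: payoffs 8, 2, 9, 0 → best response News.
Service A against Sports: payoffs 4, 0, 5, 1 → best response News.
Service A against News: payoffs 9, 5, 2, 8 → best response Licensed.
Service A against Bundled: payoffs 4, 5, 7, 8 → best response Bundled.
Service B against Licensed: payoffs 0, 4, 8, 5 → best response News.
Service B against Sports: payoffs 1, 7, 5, 0 → best response Sports.
Service B against News: payoffs 6, 5, 7, 4 → best response News.
Service B against Bundled: payoffs 6, 2, 1, 9 → best response Bundled.
Mutual best responses: (Licensed, News); (Bundled, Bundled).

Pure-strategy Nash equilibria: (Licensed, News), (Bundled, Bundled)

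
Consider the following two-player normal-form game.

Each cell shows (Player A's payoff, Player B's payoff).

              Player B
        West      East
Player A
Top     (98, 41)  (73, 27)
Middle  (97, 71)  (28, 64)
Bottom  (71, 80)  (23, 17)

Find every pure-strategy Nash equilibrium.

For each player, find the best response to each opponent profile; mutual best responses are the pure NE.
Player A against West: payoffs 98, 97, 71 → best response Top.
Player A against East: payoffs 73, 28, 23 → best response Top.
Player B against Top: payoffs 41, 27 → best response West.
Player B against Middle: payoffs 71, 64 → best response West.
Player B against Bottom: payoffs 80, 17 → best response West.
Mutual best responses: (Top, West).

Pure NE: (Top, West)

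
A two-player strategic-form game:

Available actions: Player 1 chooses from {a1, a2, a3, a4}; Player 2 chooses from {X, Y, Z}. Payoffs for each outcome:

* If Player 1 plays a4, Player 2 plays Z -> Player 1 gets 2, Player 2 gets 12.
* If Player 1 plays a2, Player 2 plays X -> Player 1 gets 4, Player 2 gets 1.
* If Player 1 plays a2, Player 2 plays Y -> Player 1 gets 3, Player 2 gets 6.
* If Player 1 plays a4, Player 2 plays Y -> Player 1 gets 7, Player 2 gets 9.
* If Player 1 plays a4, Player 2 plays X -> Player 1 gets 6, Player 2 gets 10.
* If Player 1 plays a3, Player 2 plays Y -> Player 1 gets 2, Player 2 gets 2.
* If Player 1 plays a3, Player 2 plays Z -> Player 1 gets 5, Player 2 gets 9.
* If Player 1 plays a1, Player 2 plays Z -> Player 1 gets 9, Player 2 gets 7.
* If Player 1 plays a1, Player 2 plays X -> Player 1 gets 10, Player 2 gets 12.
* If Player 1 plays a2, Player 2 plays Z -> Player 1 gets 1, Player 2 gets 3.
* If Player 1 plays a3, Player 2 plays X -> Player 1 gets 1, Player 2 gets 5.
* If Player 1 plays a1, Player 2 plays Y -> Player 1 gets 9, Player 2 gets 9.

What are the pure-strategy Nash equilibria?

Pure NE: (a1, X)

(a1, X): Player 1 gets 10, best alternative 6; Player 2 gets 12, best alternative 9. No profitable deviation — NE.
(a1, Y): Player 2 can switch to X (9 → 12). Not NE.
(a1, Z): Player 2 can switch to X (7 → 12). Not NE.
(a2, X): Player 1 can switch to a1 (4 → 10). Not NE.
(a2, Y): Player 1 can switch to a1 (3 → 9). Not NE.
(a2, Z): Player 1 can switch to a1 (1 → 9). Not NE.
(a3, X): Player 1 can switch to a1 (1 → 10). Not NE.
(a3, Y): Player 1 can switch to a1 (2 → 9). Not NE.
(a3, Z): Player 1 can switch to a1 (5 → 9). Not NE.
(a4, X): Player 1 can switch to a1 (6 → 10). Not NE.
(a4, Y): Player 1 can switch to a1 (7 → 9). Not NE.
(The remaining 1 profile has a profitable deviation by the same check.)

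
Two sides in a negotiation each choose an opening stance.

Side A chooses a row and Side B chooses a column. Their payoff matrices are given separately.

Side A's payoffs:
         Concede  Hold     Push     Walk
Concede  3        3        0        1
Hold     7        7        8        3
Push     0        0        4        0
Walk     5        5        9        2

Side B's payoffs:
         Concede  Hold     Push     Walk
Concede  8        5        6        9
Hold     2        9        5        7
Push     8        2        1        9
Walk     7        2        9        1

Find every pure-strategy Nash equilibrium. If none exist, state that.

The pure Nash equilibria are (Hold, Hold), (Walk, Push).

Check each profile: it is a Nash equilibrium iff no player can strictly gain by switching unilaterally.
(Concede, Concede): Side A can switch to Hold (3 → 7). Not NE.
(Concede, Hold): Side A can switch to Hold (3 → 7). Not NE.
(Concede, Push): Side A can switch to Hold (0 → 8). Not NE.
(Concede, Walk): Side A can switch to Hold (1 → 3). Not NE.
(Hold, Concede): Side B can switch to Hold (2 → 9). Not NE.
(Hold, Hold): Side A gets 7, best alternative 5; Side B gets 9, best alternative 7. No profitable deviation — NE.
(Hold, Push): Side A can switch to Walk (8 → 9). Not NE.
(Hold, Walk): Side B can switch to Hold (7 → 9). Not NE.
(Push, Concede): Side A can switch to Concede (0 → 3). Not NE.
(Push, Hold): Side A can switch to Concede (0 → 3). Not NE.
(Push, Push): Side A can switch to Hold (4 → 8). Not NE.
(Walk, Push): Side A gets 9, best alternative 8; Side B gets 9, best alternative 7. No profitable deviation — NE.
(The remaining 4 profiles each have a profitable deviation by the same check.)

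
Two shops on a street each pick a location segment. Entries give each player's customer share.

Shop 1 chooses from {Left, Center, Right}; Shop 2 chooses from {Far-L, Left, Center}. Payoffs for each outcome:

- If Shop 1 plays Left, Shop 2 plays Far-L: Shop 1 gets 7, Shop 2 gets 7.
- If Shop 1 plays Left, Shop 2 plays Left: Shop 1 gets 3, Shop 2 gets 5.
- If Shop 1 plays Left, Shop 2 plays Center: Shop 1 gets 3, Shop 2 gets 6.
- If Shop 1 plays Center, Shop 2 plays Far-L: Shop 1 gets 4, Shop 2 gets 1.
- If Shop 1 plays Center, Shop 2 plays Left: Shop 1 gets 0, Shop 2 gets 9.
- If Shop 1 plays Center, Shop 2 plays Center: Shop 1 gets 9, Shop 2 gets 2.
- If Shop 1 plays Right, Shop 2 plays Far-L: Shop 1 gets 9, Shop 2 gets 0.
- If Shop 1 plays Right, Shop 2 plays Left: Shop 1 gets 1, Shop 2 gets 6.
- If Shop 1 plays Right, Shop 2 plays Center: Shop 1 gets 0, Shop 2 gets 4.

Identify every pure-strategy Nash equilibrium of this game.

none

(Left, Far-L): Shop 1 can switch to Right (7 → 9). Not NE.
(Left, Left): Shop 2 can switch to Far-L (5 → 7). Not NE.
(Left, Center): Shop 1 can switch to Center (3 → 9). Not NE.
(Center, Far-L): Shop 1 can switch to Left (4 → 7). Not NE.
(Center, Left): Shop 1 can switch to Left (0 → 3). Not NE.
(Center, Center): Shop 2 can switch to Left (2 → 9). Not NE.
(The remaining 3 profiles each have a profitable deviation by the same check.)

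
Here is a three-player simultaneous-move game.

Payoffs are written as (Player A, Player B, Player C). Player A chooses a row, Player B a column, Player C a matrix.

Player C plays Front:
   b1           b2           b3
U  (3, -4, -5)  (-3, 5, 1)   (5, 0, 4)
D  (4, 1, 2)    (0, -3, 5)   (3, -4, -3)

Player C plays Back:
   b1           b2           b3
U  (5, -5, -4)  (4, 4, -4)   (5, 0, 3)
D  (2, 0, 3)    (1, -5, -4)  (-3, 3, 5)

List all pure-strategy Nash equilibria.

(U, b1, Front): Player A can switch to D (3 → 4). Not NE.
(U, b1, Back): Player B can switch to b2 (-5 → 4). Not NE.
(U, b2, Front): Player A can switch to D (-3 → 0). Not NE.
(U, b2, Back): Player C can switch to Front (-4 → 1). Not NE.
(U, b3, Front): Player B can switch to b2 (0 → 5). Not NE.
(U, b3, Back): Player B can switch to b2 (0 → 4). Not NE.
(The remaining 6 profiles each have a profitable deviation by the same check.)

There is no pure-strategy Nash equilibrium.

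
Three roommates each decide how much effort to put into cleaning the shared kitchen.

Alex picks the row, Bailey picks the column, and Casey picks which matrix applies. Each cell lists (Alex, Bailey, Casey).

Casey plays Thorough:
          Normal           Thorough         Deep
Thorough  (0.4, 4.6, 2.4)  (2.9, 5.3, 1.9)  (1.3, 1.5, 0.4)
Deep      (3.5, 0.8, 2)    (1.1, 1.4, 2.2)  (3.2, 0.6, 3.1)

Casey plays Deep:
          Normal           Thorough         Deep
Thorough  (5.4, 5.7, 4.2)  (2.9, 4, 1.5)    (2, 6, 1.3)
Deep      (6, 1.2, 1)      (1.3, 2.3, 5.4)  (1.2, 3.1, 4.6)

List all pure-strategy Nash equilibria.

The pure Nash equilibria are (Thorough, Thorough, Thorough), (Thorough, Deep, Deep).

(Thorough, Normal, Thorough): Alex can switch to Deep (0.4 → 3.5). Not NE.
(Thorough, Normal, Deep): Alex can switch to Deep (5.4 → 6). Not NE.
(Thorough, Thorough, Thorough): Alex gets 2.9, best alternative 1.1; Bailey gets 5.3, best alternative 4.6; Casey gets 1.9, best alternative 1.5. No profitable deviation — NE.
(Thorough, Thorough, Deep): Bailey can switch to Normal (4 → 5.7). Not NE.
(Thorough, Deep, Thorough): Alex can switch to Deep (1.3 → 3.2). Not NE.
(Thorough, Deep, Deep): Alex gets 2, best alternative 1.2; Bailey gets 6, best alternative 5.7; Casey gets 1.3, best alternative 0.4. No profitable deviation — NE.
(Deep, Normal, Thorough): Bailey can switch to Thorough (0.8 → 1.4). Not NE.
(Deep, Normal, Deep): Bailey can switch to Thorough (1.2 → 2.3). Not NE.
(The remaining 4 profiles each have a profitable deviation by the same check.)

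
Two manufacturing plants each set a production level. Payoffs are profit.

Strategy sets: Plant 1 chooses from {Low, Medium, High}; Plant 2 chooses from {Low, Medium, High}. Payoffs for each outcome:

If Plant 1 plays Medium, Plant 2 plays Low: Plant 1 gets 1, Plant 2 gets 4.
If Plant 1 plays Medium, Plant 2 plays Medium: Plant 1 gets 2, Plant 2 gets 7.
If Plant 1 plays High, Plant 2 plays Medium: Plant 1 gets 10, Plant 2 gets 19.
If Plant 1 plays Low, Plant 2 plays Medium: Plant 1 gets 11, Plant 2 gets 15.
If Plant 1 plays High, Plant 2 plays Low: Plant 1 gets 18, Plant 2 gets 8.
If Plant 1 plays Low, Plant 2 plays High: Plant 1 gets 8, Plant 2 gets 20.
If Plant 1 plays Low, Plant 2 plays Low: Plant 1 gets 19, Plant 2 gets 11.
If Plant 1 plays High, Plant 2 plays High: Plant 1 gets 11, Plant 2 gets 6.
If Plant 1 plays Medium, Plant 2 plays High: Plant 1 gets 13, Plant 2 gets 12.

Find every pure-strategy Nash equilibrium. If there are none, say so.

Pure NE: (Medium, High)

Plant 1 against Low: payoffs 19, 1, 18 → best response Low.
Plant 1 against Medium: payoffs 11, 2, 10 → best response Low.
Plant 1 against High: payoffs 8, 13, 11 → best response Medium.
Plant 2 against Low: payoffs 11, 15, 20 → best response High.
Plant 2 against Medium: payoffs 4, 7, 12 → best response High.
Plant 2 against High: payoffs 8, 19, 6 → best response Medium.
Mutual best responses: (Medium, High).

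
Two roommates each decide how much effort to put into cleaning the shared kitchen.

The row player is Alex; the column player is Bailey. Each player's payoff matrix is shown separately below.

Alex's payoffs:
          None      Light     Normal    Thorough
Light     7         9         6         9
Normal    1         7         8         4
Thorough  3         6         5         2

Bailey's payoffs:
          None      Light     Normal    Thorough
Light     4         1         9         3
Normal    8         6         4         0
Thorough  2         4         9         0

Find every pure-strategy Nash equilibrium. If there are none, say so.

No pure-strategy Nash equilibrium.

(Light, None): Bailey can switch to Normal (4 → 9). Not NE.
(Light, Light): Bailey can switch to None (1 → 4). Not NE.
(Light, Normal): Alex can switch to Normal (6 → 8). Not NE.
(Light, Thorough): Bailey can switch to None (3 → 4). Not NE.
(Normal, None): Alex can switch to Light (1 → 7). Not NE.
(Normal, Light): Alex can switch to Light (7 → 9). Not NE.
(Normal, Normal): Bailey can switch to None (4 → 8). Not NE.
(Normal, Thorough): Alex can switch to Light (4 → 9). Not NE.
(Thorough, None): Alex can switch to Light (3 → 7). Not NE.
(Thorough, Light): Alex can switch to Light (6 → 9). Not NE.
(Thorough, Normal): Alex can switch to Light (5 → 6). Not NE.
(Thorough, Thorough): Alex can switch to Light (2 → 9). Not NE.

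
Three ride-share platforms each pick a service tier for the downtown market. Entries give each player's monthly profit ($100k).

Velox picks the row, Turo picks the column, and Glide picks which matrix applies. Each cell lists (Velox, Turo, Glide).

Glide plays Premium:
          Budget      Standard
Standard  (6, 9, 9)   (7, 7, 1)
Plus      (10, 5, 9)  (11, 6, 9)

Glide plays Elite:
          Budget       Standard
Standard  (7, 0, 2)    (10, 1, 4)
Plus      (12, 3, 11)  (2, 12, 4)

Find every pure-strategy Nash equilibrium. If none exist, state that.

Velox against (Budget, Premium): payoffs 6, 10 → best response Plus.
Velox against (Budget, Elite): payoffs 7, 12 → best response Plus.
Velox against (Standard, Premium): payoffs 7, 11 → best response Plus.
Velox against (Standard, Elite): payoffs 10, 2 → best response Standard.
Turo against (Standard, Premium): payoffs 9, 7 → best response Budget.
Turo against (Standard, Elite): payoffs 0, 1 → best response Standard.
Turo against (Plus, Premium): payoffs 5, 6 → best response Standard.
Turo against (Plus, Elite): payoffs 3, 12 → best response Standard.
Glide against (Standard, Budget): payoffs 9, 2 → best response Premium.
Glide against (Standard, Standard): payoffs 1, 4 → best response Elite.
Glide against (Plus, Budget): payoffs 9, 11 → best response Elite.
Glide against (Plus, Standard): payoffs 9, 4 → best response Premium.
Mutual best responses: (Standard, Standard, Elite); (Plus, Standard, Premium).

(Standard, Standard, Elite) and (Plus, Standard, Premium)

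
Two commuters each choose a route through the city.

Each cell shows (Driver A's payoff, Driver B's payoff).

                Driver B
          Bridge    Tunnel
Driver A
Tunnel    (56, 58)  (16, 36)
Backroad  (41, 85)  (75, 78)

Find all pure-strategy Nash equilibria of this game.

(Tunnel, Bridge): Driver A gets 56, best alternative 41; Driver B gets 58, best alternative 36. No profitable deviation — NE.
(Tunnel, Tunnel): Driver A can switch to Backroad (16 → 75). Not NE.
(Backroad, Bridge): Driver A can switch to Tunnel (41 → 56). Not NE.
(Backroad, Tunnel): Driver B can switch to Bridge (78 → 85). Not NE.

(Tunnel, Bridge)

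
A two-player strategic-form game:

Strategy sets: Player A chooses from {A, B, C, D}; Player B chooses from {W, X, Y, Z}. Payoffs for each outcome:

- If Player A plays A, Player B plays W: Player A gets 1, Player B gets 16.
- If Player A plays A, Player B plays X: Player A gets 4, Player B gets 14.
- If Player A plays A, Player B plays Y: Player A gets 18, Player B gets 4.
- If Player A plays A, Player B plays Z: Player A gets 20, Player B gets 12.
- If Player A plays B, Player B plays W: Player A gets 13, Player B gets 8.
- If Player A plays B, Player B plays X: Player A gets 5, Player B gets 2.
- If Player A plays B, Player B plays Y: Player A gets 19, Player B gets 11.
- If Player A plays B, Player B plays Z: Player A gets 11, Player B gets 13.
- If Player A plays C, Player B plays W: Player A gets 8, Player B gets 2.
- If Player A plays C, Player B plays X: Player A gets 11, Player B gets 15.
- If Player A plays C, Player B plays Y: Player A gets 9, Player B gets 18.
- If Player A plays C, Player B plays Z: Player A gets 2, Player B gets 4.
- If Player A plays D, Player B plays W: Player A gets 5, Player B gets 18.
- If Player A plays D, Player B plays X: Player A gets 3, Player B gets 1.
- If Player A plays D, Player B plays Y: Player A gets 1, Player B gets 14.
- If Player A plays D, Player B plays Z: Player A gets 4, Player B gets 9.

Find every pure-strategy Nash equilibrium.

Check each profile: it is a Nash equilibrium iff no player can strictly gain by switching unilaterally.
(A, W): Player A can switch to B (1 → 13). Not NE.
(A, X): Player A can switch to B (4 → 5). Not NE.
(A, Y): Player A can switch to B (18 → 19). Not NE.
(A, Z): Player B can switch to W (12 → 16). Not NE.
(B, W): Player B can switch to Y (8 → 11). Not NE.
(B, X): Player A can switch to C (5 → 11). Not NE.
(The remaining 10 profiles each have a profitable deviation by the same check.)

There is no pure-strategy Nash equilibrium.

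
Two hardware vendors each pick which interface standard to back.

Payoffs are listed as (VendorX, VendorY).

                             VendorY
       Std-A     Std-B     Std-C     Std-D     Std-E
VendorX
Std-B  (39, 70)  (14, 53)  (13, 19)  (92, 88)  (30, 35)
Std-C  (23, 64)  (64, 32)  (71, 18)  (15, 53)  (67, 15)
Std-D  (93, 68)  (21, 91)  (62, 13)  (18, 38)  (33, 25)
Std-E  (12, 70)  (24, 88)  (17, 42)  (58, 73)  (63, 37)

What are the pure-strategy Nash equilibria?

Mark each player's best response to every combination of opponents' strategies; a profile where every player is best-responding is a pure Nash equilibrium.
VendorX against Std-A: payoffs 39, 23, 93, 12 → best response Std-D.
VendorX against Std-B: payoffs 14, 64, 21, 24 → best response Std-C.
VendorX against Std-C: payoffs 13, 71, 62, 17 → best response Std-C.
VendorX against Std-D: payoffs 92, 15, 18, 58 → best response Std-B.
VendorX against Std-E: payoffs 30, 67, 33, 63 → best response Std-C.
VendorY against Std-B: payoffs 70, 53, 19, 88, 35 → best response Std-D.
VendorY against Std-C: payoffs 64, 32, 18, 53, 15 → best response Std-A.
VendorY against Std-D: payoffs 68, 91, 13, 38, 25 → best response Std-B.
VendorY against Std-E: payoffs 70, 88, 42, 73, 37 → best response Std-B.
Mutual best responses: (Std-B, Std-D).

Pure NE: (Std-B, Std-D)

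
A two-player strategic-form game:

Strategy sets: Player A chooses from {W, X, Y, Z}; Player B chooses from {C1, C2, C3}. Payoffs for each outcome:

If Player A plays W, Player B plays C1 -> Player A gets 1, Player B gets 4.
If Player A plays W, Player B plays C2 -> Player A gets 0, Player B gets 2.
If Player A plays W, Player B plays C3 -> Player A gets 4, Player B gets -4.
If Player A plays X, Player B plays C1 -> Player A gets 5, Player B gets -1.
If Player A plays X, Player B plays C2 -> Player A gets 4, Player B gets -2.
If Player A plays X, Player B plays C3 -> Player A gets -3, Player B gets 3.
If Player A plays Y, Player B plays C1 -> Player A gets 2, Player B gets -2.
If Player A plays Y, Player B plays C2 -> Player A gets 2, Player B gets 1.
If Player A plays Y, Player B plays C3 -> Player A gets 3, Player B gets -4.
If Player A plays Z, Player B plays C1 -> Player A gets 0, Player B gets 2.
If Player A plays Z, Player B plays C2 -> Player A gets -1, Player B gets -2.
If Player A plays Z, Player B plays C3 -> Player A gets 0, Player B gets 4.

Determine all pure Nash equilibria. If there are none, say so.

Check each profile: it is a Nash equilibrium iff no player can strictly gain by switching unilaterally.
(W, C1): Player A can switch to X (1 → 5). Not NE.
(W, C2): Player A can switch to X (0 → 4). Not NE.
(W, C3): Player B can switch to C1 (-4 → 4). Not NE.
(X, C1): Player B can switch to C3 (-1 → 3). Not NE.
(X, C2): Player B can switch to C1 (-2 → -1). Not NE.
(X, C3): Player A can switch to W (-3 → 4). Not NE.
(Y, C1): Player A can switch to X (2 → 5). Not NE.
(Y, C2): Player A can switch to X (2 → 4). Not NE.
(Y, C3): Player A can switch to W (3 → 4). Not NE.
(Z, C1): Player A can switch to W (0 → 1). Not NE.
(The remaining 2 profiles each have a profitable deviation by the same check.)

none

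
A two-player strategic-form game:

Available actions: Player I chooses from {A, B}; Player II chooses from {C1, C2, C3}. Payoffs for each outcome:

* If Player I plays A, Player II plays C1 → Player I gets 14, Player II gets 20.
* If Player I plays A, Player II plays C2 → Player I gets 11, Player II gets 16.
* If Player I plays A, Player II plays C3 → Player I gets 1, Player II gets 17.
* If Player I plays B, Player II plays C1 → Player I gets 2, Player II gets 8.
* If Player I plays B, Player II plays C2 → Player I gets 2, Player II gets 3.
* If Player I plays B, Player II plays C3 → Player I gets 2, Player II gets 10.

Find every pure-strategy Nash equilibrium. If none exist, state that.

(A, C1), (B, C3)

(A, C1): Player I gets 14, best alternative 2; Player II gets 20, best alternative 17. No profitable deviation — NE.
(A, C2): Player II can switch to C1 (16 → 20). Not NE.
(A, C3): Player I can switch to B (1 → 2). Not NE.
(B, C1): Player I can switch to A (2 → 14). Not NE.
(B, C2): Player I can switch to A (2 → 11). Not NE.
(B, C3): Player I gets 2, best alternative 1; Player II gets 10, best alternative 8. No profitable deviation — NE.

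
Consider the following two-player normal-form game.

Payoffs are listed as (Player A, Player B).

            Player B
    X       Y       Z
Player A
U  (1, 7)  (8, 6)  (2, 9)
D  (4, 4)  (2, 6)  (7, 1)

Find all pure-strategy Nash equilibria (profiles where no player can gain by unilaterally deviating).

Player A against X: payoffs 1, 4 → best response D.
Player A against Y: payoffs 8, 2 → best response U.
Player A against Z: payoffs 2, 7 → best response D.
Player B against U: payoffs 7, 6, 9 → best response Z.
Player B against D: payoffs 4, 6, 1 → best response Y.
No profile is a mutual best response for all players.

This game has no pure Nash equilibrium.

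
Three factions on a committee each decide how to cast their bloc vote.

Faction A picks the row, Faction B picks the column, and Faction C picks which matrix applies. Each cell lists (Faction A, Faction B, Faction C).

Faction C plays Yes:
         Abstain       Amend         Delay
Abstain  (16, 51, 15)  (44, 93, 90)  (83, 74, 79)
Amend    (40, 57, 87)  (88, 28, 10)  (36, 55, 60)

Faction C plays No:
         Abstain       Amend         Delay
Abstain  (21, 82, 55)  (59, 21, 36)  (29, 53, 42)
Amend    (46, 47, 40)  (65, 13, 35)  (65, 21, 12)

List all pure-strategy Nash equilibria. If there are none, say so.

For each strategy profile, look for a profitable unilateral deviation.
(Abstain, Abstain, Yes): Faction A can switch to Amend (16 → 40). Not NE.
(Abstain, Abstain, No): Faction A can switch to Amend (21 → 46). Not NE.
(Abstain, Amend, Yes): Faction A can switch to Amend (44 → 88). Not NE.
(Abstain, Amend, No): Faction A can switch to Amend (59 → 65). Not NE.
(Abstain, Delay, Yes): Faction B can switch to Amend (74 → 93). Not NE.
(Abstain, Delay, No): Faction A can switch to Amend (29 → 65). Not NE.
(Amend, Abstain, Yes): Faction A gets 40, best alternative 16; Faction B gets 57, best alternative 55; Faction C gets 87, best alternative 40. No profitable deviation — NE.
(The remaining 5 profiles each have a profitable deviation by the same check.)

Pure NE: (Amend, Abstain, Yes)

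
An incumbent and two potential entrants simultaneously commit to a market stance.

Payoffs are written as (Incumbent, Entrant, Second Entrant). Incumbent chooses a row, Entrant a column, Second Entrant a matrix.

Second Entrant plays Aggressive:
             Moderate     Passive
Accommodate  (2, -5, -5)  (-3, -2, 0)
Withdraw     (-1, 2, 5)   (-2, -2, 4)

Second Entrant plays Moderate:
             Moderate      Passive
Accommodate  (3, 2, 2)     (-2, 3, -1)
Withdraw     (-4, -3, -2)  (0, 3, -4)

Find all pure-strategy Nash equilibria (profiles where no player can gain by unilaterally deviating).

This game has no pure Nash equilibrium.

(Accommodate, Moderate, Aggressive): Entrant can switch to Passive (-5 → -2). Not NE.
(Accommodate, Moderate, Moderate): Entrant can switch to Passive (2 → 3). Not NE.
(Accommodate, Passive, Aggressive): Incumbent can switch to Withdraw (-3 → -2). Not NE.
(Accommodate, Passive, Moderate): Incumbent can switch to Withdraw (-2 → 0). Not NE.
(Withdraw, Moderate, Aggressive): Incumbent can switch to Accommodate (-1 → 2). Not NE.
(Withdraw, Moderate, Moderate): Incumbent can switch to Accommodate (-4 → 3). Not NE.
(Withdraw, Passive, Aggressive): Entrant can switch to Moderate (-2 → 2). Not NE.
(Withdraw, Passive, Moderate): Second Entrant can switch to Aggressive (-4 → 4). Not NE.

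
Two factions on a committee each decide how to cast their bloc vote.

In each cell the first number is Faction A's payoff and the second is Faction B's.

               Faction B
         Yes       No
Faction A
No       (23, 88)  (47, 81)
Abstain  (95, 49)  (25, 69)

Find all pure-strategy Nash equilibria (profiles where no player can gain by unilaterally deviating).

There is no pure-strategy Nash equilibrium.

Faction A against Yes: payoffs 23, 95 → best response Abstain.
Faction A against No: payoffs 47, 25 → best response No.
Faction B against No: payoffs 88, 81 → best response Yes.
Faction B against Abstain: payoffs 49, 69 → best response No.
No profile is a mutual best response for all players.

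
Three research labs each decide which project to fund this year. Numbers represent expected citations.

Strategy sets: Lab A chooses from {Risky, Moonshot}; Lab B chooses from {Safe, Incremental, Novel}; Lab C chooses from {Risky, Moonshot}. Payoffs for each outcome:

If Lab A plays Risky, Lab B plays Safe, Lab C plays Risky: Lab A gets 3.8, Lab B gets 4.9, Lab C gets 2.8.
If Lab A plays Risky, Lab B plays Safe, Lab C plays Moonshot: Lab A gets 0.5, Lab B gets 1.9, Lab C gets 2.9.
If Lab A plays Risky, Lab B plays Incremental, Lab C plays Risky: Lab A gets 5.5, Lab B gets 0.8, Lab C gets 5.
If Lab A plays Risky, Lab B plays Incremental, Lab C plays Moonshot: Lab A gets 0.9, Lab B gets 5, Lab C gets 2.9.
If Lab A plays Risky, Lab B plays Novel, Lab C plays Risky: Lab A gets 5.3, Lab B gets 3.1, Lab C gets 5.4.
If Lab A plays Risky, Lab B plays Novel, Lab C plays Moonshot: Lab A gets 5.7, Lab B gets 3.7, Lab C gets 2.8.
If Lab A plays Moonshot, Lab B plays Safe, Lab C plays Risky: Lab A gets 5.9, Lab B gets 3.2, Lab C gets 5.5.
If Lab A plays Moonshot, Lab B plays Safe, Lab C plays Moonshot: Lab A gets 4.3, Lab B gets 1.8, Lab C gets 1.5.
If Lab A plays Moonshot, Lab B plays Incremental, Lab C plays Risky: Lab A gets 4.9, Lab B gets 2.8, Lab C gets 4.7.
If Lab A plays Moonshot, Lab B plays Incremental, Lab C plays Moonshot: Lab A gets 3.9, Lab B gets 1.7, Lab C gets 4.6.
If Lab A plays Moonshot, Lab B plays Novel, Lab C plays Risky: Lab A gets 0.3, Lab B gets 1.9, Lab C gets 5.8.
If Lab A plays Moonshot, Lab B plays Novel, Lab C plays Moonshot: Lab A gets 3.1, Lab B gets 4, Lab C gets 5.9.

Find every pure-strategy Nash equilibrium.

(Risky, Safe, Risky): Lab A can switch to Moonshot (3.8 → 5.9). Not NE.
(Risky, Safe, Moonshot): Lab A can switch to Moonshot (0.5 → 4.3). Not NE.
(Risky, Incremental, Risky): Lab B can switch to Safe (0.8 → 4.9). Not NE.
(Risky, Incremental, Moonshot): Lab A can switch to Moonshot (0.9 → 3.9). Not NE.
(Risky, Novel, Risky): Lab B can switch to Safe (3.1 → 4.9). Not NE.
(Risky, Novel, Moonshot): Lab B can switch to Incremental (3.7 → 5). Not NE.
(Moonshot, Safe, Risky): Lab A gets 5.9, best alternative 3.8; Lab B gets 3.2, best alternative 2.8; Lab C gets 5.5, best alternative 1.5. No profitable deviation — NE.
(The remaining 5 profiles each have a profitable deviation by the same check.)

The unique pure-strategy Nash equilibrium is (Moonshot, Safe, Risky).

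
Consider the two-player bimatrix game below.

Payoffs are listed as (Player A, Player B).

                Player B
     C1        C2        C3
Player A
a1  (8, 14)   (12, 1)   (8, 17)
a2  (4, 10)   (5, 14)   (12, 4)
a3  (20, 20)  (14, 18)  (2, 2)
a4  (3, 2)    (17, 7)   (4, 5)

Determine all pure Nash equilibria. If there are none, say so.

Player A against C1: payoffs 8, 4, 20, 3 → best response a3.
Player A against C2: payoffs 12, 5, 14, 17 → best response a4.
Player A against C3: payoffs 8, 12, 2, 4 → best response a2.
Player B against a1: payoffs 14, 1, 17 → best response C3.
Player B against a2: payoffs 10, 14, 4 → best response C2.
Player B against a3: payoffs 20, 18, 2 → best response C1.
Player B against a4: payoffs 2, 7, 5 → best response C2.
Mutual best responses: (a3, C1); (a4, C2).

Pure-strategy Nash equilibria: (a3, C1); (a4, C2)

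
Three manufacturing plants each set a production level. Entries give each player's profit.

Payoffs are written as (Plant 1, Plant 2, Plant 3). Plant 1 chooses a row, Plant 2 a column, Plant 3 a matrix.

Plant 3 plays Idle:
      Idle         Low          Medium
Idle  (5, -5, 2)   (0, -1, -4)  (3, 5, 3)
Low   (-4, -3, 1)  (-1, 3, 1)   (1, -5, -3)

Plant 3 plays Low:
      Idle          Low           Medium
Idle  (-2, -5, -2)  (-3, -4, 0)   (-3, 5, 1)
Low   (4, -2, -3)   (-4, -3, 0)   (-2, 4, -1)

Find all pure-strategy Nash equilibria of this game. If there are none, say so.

Plant 1 against (Idle, Idle): payoffs 5, -4 → best response Idle.
Plant 1 against (Idle, Low): payoffs -2, 4 → best response Low.
Plant 1 against (Low, Idle): payoffs 0, -1 → best response Idle.
Plant 1 against (Low, Low): payoffs -3, -4 → best response Idle.
Plant 1 against (Medium, Idle): payoffs 3, 1 → best response Idle.
Plant 1 against (Medium, Low): payoffs -3, -2 → best response Low.
Plant 2 against (Idle, Idle): payoffs -5, -1, 5 → best response Medium.
Plant 2 against (Idle, Low): payoffs -5, -4, 5 → best response Medium.
Plant 2 against (Low, Idle): payoffs -3, 3, -5 → best response Low.
Plant 2 against (Low, Low): payoffs -2, -3, 4 → best response Medium.
Plant 3 against (Idle, Idle): payoffs 2, -2 → best response Idle.
Plant 3 against (Idle, Low): payoffs -4, 0 → best response Low.
Plant 3 against (Idle, Medium): payoffs 3, 1 → best response Idle.
Plant 3 against (Low, Idle): payoffs 1, -3 → best response Idle.
Plant 3 against (Low, Low): payoffs 1, 0 → best response Idle.
Plant 3 against (Low, Medium): payoffs -3, -1 → best response Low.
Mutual best responses: (Idle, Medium, Idle); (Low, Medium, Low).

Pure-strategy Nash equilibria: (Idle, Medium, Idle) and (Low, Medium, Low)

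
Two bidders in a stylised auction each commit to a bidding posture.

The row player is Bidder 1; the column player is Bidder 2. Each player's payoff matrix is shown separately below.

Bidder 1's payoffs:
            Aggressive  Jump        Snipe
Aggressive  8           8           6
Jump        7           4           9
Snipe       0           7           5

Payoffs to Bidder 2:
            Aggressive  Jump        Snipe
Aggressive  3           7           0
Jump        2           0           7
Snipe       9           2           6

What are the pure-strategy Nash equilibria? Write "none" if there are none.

Pure-strategy Nash equilibria: (Aggressive, Jump) and (Jump, Snipe)

(Aggressive, Aggressive): Bidder 2 can switch to Jump (3 → 7). Not NE.
(Aggressive, Jump): Bidder 1 gets 8, best alternative 7; Bidder 2 gets 7, best alternative 3. No profitable deviation — NE.
(Aggressive, Snipe): Bidder 1 can switch to Jump (6 → 9). Not NE.
(Jump, Aggressive): Bidder 1 can switch to Aggressive (7 → 8). Not NE.
(Jump, Jump): Bidder 1 can switch to Aggressive (4 → 8). Not NE.
(Jump, Snipe): Bidder 1 gets 9, best alternative 6; Bidder 2 gets 7, best alternative 2. No profitable deviation — NE.
(Snipe, Aggressive): Bidder 1 can switch to Aggressive (0 → 8). Not NE.
(Snipe, Jump): Bidder 1 can switch to Aggressive (7 → 8). Not NE.
(Snipe, Snipe): Bidder 1 can switch to Aggressive (5 → 6). Not NE.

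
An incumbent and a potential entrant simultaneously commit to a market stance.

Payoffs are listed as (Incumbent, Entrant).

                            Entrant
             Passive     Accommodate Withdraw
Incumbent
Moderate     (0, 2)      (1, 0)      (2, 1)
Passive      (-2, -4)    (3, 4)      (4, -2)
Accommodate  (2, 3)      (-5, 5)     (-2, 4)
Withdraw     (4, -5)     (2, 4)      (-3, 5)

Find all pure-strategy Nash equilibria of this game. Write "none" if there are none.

(Passive, Accommodate)

(Moderate, Passive): Incumbent can switch to Accommodate (0 → 2). Not NE.
(Moderate, Accommodate): Incumbent can switch to Passive (1 → 3). Not NE.
(Moderate, Withdraw): Incumbent can switch to Passive (2 → 4). Not NE.
(Passive, Passive): Incumbent can switch to Moderate (-2 → 0). Not NE.
(Passive, Accommodate): Incumbent gets 3, best alternative 2; Entrant gets 4, best alternative -2. No profitable deviation — NE.
(Passive, Withdraw): Entrant can switch to Accommodate (-2 → 4). Not NE.
(Accommodate, Passive): Incumbent can switch to Withdraw (2 → 4). Not NE.
(Accommodate, Accommodate): Incumbent can switch to Moderate (-5 → 1). Not NE.
(Accommodate, Withdraw): Incumbent can switch to Moderate (-2 → 2). Not NE.
(The remaining 3 profiles each have a profitable deviation by the same check.)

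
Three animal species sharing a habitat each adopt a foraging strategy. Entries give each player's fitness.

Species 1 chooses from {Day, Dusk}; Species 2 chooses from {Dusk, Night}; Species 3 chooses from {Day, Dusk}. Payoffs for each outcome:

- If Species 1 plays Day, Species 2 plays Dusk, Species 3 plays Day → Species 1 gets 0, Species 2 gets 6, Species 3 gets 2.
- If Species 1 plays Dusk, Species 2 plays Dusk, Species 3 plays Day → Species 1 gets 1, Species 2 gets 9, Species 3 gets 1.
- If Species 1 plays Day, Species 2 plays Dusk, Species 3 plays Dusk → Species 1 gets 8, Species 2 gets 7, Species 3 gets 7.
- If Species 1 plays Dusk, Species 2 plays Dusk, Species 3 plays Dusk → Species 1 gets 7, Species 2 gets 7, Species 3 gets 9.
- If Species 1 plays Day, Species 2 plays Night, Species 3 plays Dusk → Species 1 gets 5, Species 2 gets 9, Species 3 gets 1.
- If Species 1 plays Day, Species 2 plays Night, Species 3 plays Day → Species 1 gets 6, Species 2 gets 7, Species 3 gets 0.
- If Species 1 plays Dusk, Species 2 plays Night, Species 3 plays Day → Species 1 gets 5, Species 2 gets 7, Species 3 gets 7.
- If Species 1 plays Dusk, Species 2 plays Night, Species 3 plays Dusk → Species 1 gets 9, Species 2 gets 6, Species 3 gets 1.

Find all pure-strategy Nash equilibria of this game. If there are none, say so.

No pure-strategy Nash equilibrium.

Species 1 against (Dusk, Day): payoffs 0, 1 → best response Dusk.
Species 1 against (Dusk, Dusk): payoffs 8, 7 → best response Day.
Species 1 against (Night, Day): payoffs 6, 5 → best response Day.
Species 1 against (Night, Dusk): payoffs 5, 9 → best response Dusk.
Species 2 against (Day, Day): payoffs 6, 7 → best response Night.
Species 2 against (Day, Dusk): payoffs 7, 9 → best response Night.
Species 2 against (Dusk, Day): payoffs 9, 7 → best response Dusk.
Species 2 against (Dusk, Dusk): payoffs 7, 6 → best response Dusk.
Species 3 against (Day, Dusk): payoffs 2, 7 → best response Dusk.
Species 3 against (Day, Night): payoffs 0, 1 → best response Dusk.
Species 3 against (Dusk, Dusk): payoffs 1, 9 → best response Dusk.
Species 3 against (Dusk, Night): payoffs 7, 1 → best response Day.
No profile is a mutual best response for all players.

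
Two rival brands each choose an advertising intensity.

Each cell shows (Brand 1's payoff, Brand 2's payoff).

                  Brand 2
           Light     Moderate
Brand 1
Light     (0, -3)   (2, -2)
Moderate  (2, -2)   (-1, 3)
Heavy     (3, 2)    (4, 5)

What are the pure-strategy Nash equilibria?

Brand 1 against Light: payoffs 0, 2, 3 → best response Heavy.
Brand 1 against Moderate: payoffs 2, -1, 4 → best response Heavy.
Brand 2 against Light: payoffs -3, -2 → best response Moderate.
Brand 2 against Moderate: payoffs -2, 3 → best response Moderate.
Brand 2 against Heavy: payoffs 2, 5 → best response Moderate.
Mutual best responses: (Heavy, Moderate).

Pure NE: (Heavy, Moderate)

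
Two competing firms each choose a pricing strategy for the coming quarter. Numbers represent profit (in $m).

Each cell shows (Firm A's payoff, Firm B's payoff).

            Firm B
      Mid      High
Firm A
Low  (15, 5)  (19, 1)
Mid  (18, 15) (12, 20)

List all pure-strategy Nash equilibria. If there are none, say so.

(Low, Mid): Firm A can switch to Mid (15 → 18). Not NE.
(Low, High): Firm B can switch to Mid (1 → 5). Not NE.
(Mid, Mid): Firm B can switch to High (15 → 20). Not NE.
(Mid, High): Firm A can switch to Low (12 → 19). Not NE.

No pure-strategy Nash equilibrium.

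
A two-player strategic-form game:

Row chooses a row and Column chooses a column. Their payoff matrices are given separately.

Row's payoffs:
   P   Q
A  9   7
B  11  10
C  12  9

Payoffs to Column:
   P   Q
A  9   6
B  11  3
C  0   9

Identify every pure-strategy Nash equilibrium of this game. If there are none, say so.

Mark each player's best response to every combination of opponents' strategies; a profile where every player is best-responding is a pure Nash equilibrium.
Row against P: payoffs 9, 11, 12 → best response C.
Row against Q: payoffs 7, 10, 9 → best response B.
Column against A: payoffs 9, 6 → best response P.
Column against B: payoffs 11, 3 → best response P.
Column against C: payoffs 0, 9 → best response Q.
No profile is a mutual best response for all players.

No pure-strategy Nash equilibrium.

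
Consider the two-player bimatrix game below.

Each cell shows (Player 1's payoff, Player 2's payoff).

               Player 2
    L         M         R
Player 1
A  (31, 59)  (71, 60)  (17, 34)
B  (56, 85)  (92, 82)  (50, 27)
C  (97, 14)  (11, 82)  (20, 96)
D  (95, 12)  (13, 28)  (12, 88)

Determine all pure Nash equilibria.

For each strategy profile, look for a profitable unilateral deviation.
(A, L): Player 1 can switch to B (31 → 56). Not NE.
(A, M): Player 1 can switch to B (71 → 92). Not NE.
(A, R): Player 1 can switch to B (17 → 50). Not NE.
(B, L): Player 1 can switch to C (56 → 97). Not NE.
(B, M): Player 2 can switch to L (82 → 85). Not NE.
(B, R): Player 2 can switch to L (27 → 85). Not NE.
(C, L): Player 2 can switch to M (14 → 82). Not NE.
(C, M): Player 1 can switch to A (11 → 71). Not NE.
(C, R): Player 1 can switch to B (20 → 50). Not NE.
(D, L): Player 1 can switch to C (95 → 97). Not NE.
(D, M): Player 1 can switch to A (13 → 71). Not NE.
(D, R): Player 1 can switch to A (12 → 17). Not NE.

This game has no pure Nash equilibrium.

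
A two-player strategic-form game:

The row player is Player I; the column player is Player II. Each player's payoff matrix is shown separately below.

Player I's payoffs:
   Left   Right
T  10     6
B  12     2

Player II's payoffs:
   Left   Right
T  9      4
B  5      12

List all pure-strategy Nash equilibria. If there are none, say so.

This game has no pure Nash equilibrium.

(T, Left): Player I can switch to B (10 → 12). Not NE.
(T, Right): Player II can switch to Left (4 → 9). Not NE.
(B, Left): Player II can switch to Right (5 → 12). Not NE.
(B, Right): Player I can switch to T (2 → 6). Not NE.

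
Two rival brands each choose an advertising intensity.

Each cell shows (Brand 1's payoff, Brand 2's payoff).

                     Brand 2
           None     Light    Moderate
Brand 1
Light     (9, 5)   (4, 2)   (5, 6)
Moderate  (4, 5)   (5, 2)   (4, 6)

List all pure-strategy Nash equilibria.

The unique pure-strategy Nash equilibrium is (Light, Moderate).

Brand 1 against None: payoffs 9, 4 → best response Light.
Brand 1 against Light: payoffs 4, 5 → best response Moderate.
Brand 1 against Moderate: payoffs 5, 4 → best response Light.
Brand 2 against Light: payoffs 5, 2, 6 → best response Moderate.
Brand 2 against Moderate: payoffs 5, 2, 6 → best response Moderate.
Mutual best responses: (Light, Moderate).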